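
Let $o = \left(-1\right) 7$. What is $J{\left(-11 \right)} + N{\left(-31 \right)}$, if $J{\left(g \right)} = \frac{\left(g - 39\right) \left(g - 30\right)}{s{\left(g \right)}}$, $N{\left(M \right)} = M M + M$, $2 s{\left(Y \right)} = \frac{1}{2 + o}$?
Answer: $-19570$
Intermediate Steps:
$o = -7$
$s{\left(Y \right)} = - \frac{1}{10}$ ($s{\left(Y \right)} = \frac{1}{2 \left(2 - 7\right)} = \frac{1}{2 \left(-5\right)} = \frac{1}{2} \left(- \frac{1}{5}\right) = - \frac{1}{10}$)
$N{\left(M \right)} = M + M^{2}$ ($N{\left(M \right)} = M^{2} + M = M + M^{2}$)
$J{\left(g \right)} = - 10 \left(-39 + g\right) \left(-30 + g\right)$ ($J{\left(g \right)} = \frac{\left(g - 39\right) \left(g - 30\right)}{- \frac{1}{10}} = \left(-39 + g\right) \left(-30 + g\right) \left(-10\right) = - 10 \left(-39 + g\right) \left(-30 + g\right)$)
$J{\left(-11 \right)} + N{\left(-31 \right)} = \left(-11700 - 10 \left(-11\right)^{2} + 690 \left(-11\right)\right) - 31 \left(1 - 31\right) = \left(-11700 - 1210 - 7590\right) - -930 = \left(-11700 - 1210 - 7590\right) + 930 = -20500 + 930 = -19570$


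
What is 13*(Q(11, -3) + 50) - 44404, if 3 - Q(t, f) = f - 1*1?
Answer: -43663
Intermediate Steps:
Q(t, f) = 4 - f (Q(t, f) = 3 - (f - 1*1) = 3 - (f - 1) = 3 - (-1 + f) = 3 + (1 - f) = 4 - f)
13*(Q(11, -3) + 50) - 44404 = 13*((4 - 1*(-3)) + 50) - 44404 = 13*((4 + 3) + 50) - 44404 = 13*(7 + 50) - 44404 = 13*57 - 44404 = 741 - 44404 = -43663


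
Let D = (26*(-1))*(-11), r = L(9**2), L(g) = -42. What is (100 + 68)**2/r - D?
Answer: -958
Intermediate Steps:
r = -42
D = 286 (D = -26*(-11) = 286)
(100 + 68)**2/r - D = (100 + 68)**2/(-42) - 1*286 = 168**2*(-1/42) - 286 = 28224*(-1/42) - 286 = -672 - 286 = -958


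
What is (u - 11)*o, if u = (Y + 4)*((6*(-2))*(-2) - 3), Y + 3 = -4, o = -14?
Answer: 1036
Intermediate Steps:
Y = -7 (Y = -3 - 4 = -7)
u = -63 (u = (-7 + 4)*((6*(-2))*(-2) - 3) = -3*(-12*(-2) - 3) = -3*(24 - 3) = -3*21 = -63)
(u - 11)*o = (-63 - 11)*(-14) = -74*(-14) = 1036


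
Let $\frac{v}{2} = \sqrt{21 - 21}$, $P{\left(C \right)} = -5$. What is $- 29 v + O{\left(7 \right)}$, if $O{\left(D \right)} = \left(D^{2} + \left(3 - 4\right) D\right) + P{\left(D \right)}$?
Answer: $37$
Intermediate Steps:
$v = 0$ ($v = 2 \sqrt{21 - 21} = 2 \sqrt{0} = 2 \cdot 0 = 0$)
$O{\left(D \right)} = -5 + D^{2} - D$ ($O{\left(D \right)} = \left(D^{2} + \left(3 - 4\right) D\right) - 5 = \left(D^{2} - D\right) - 5 = -5 + D^{2} - D$)
$- 29 v + O{\left(7 \right)} = \left(-29\right) 0 - \left(12 - 49\right) = 0 - -37 = 0 + 37 = 37$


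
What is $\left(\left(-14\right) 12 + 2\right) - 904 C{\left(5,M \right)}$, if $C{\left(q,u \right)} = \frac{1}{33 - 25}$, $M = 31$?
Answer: $-279$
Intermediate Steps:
$C{\left(q,u \right)} = \frac{1}{8}$
$\left(\left(-14\right) 12 + 2\right) - 904 C{\left(5,M \right)} = \left(\left(-14\right) 12 + 2\right) - 113 = \left(-168 + 2\right) - 113 = -166 - 113 = -279$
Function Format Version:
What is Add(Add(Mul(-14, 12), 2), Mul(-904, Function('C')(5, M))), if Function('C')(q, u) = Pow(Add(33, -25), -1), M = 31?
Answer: -279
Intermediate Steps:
Function('C')(q, u) = Rational(1, 8) (Function('C')(q, u) = Pow(8, -1) = Rational(1, 8))
Add(Add(Mul(-14, 12), 2), Mul(-904, Function('C')(5, M))) = Add(Add(Mul(-14, 12), 2), Mul(-904, Rational(1, 8))) = Add(Add(-168, 2), -113) = Add(-166, -113) = -279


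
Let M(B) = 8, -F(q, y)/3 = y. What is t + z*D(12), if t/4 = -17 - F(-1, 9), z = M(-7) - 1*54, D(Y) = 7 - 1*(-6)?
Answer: -558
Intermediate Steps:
F(q, y) = -3*y
D(Y) = 13 (D(Y) = 7 + 6 = 13)
z = -46 (z = 8 - 1*54 = 8 - 54 = -46)
t = 40 (t = 4*(-17 - (-3)*9) = 4*(-17 - 1*(-27)) = 4*(-17 + 27) = 4*10 = 40)
t + z*D(12) = 40 - 46*13 = 40 - 598 = -558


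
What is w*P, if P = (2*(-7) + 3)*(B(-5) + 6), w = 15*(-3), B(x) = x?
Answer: 495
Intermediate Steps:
w = -45
P = -11 (P = (2*(-7) + 3)*(-5 + 6) = (-14 + 3)*1 = -11*1 = -11)
w*P = -45*(-11) = 495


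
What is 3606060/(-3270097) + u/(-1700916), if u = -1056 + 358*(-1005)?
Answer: -825600621483/927026718142 ≈ -0.89059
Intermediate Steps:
u = -360846 (u = -1056 - 359790 = -360846)
3606060/(-3270097) + u/(-1700916) = 3606060/(-3270097) - 360846/(-1700916) = 3606060*(-1/3270097) - 360846*(-1/1700916) = -3606060/3270097 + 60141/283486 = -825600621483/927026718142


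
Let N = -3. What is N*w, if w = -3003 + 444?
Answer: 7677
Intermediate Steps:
w = -2559
N*w = -3*(-2559) = 7677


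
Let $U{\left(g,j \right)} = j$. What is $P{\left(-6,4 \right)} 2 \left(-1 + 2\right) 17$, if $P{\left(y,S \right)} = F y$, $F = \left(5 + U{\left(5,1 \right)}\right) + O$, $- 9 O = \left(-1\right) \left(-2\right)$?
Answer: $- \frac{3536}{3} \approx -1178.7$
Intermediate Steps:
$O = - \frac{2}{9}$ ($O = - \frac{\left(-1\right) \left(-2\right)}{9} = \left(- \frac{1}{9}\right) 2 = - \frac{2}{9} \approx -0.22222$)
$F = \frac{52}{9}$ ($F = \left(5 + 1\right) - \frac{2}{9} = 6 - \frac{2}{9} = \frac{52}{9} \approx 5.7778$)
$P{\left(y,S \right)} = \frac{52 y}{9}$
$P{\left(-6,4 \right)} 2 \left(-1 + 2\right) 17 = \frac{52}{9} \left(-6\right) 2 \left(-1 + 2\right) 17 = - \frac{104 \cdot 2 \cdot 1}{3} \cdot 17 = \left(- \frac{104}{3}\right) 2 \cdot 17 = \left(- \frac{208}{3}\right) 17 = - \frac{3536}{3}$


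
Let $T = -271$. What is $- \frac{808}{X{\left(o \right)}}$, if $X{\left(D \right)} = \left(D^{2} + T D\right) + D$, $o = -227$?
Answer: $- \frac{808}{112819} \approx -0.0071619$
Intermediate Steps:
$X{\left(D \right)} = D^{2} - 270 D$ ($X{\left(D \right)} = \left(D^{2} - 271 D\right) + D = D^{2} - 270 D$)
$- \frac{808}{X{\left(o \right)}} = - \frac{808}{\left(-227\right) \left(-270 - 227\right)} = - \frac{808}{\left(-227\right) \left(-497\right)} = - \frac{808}{112819}$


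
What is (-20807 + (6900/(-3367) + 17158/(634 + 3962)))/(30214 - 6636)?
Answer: -160978345069/182431615548 ≈ -0.88240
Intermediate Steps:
(-20807 + (6900/(-3367) + 17158/(634 + 3962)))/(30214 - 6636) = (-20807 + (6900*(-1/3367) + 17158/4596))/23578 = (-20807 + (-6900/3367 + 17158*(1/4596)))*(1/23578) = (-20807 + (-6900/3367 + 8579/2298))*(1/23578) = (-20807 + 13029293/7737366)*(1/23578) = -160978345069/7737366*1/23578 = -160978345069/182431615548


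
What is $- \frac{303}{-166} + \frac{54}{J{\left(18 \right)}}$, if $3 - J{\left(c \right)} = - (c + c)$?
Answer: $\frac{6927}{2158} \approx 3.2099$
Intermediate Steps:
$J{\left(c \right)} = 3 + 2 c$ ($J{\left(c \right)} = 3 - - (c + c) = 3 - - 2 c = 3 + 2 c$)
$- \frac{303}{-166} + \frac{54}{J{\left(18 \right)}} = - \frac{303}{-166} + \frac{54}{3 + 2 \cdot 18} = \left(-303\right) \left(- \frac{1}{166}\right) + \frac{54}{3 + 36} = \frac{303}{166} + \frac{54}{39} = \frac{303}{166} + 54 \cdot \frac{1}{39} = \frac{303}{166} + \frac{18}{13} = \frac{6927}{2158}$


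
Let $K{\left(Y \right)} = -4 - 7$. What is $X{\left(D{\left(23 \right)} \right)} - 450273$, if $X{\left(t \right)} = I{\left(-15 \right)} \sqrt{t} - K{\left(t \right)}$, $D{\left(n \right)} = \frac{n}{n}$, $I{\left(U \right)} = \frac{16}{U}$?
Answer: $- \frac{6753946}{15} \approx -4.5026 \cdot 10^{5}$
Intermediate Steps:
$K{\left(Y \right)} = -11$ ($K{\left(Y \right)} = -4 - 7 = -11$)
$D{\left(n \right)} = 1$
$X{\left(t \right)} = 11 - \frac{16 \sqrt{t}}{15}$ ($X{\left(t \right)} = \frac{16}{-15} \sqrt{t} - -11 = 16 \left(- \frac{1}{15}\right) \sqrt{t} + 11 = - \frac{16 \sqrt{t}}{15} + 11 = 11 - \frac{16 \sqrt{t}}{15}$)
$X{\left(D{\left(23 \right)} \right)} - 450273 = \left(11 - \frac{16 \sqrt{1}}{15}\right) - 450273 = \left(11 - \frac{16}{15}\right) - 450273 = \frac{149}{15} - 450273 = - \frac{6753946}{15}$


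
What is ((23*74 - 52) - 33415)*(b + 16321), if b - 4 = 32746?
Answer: -1558740315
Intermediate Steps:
b = 32750 (b = 4 + 32746 = 32750)
((23*74 - 52) - 33415)*(b + 16321) = ((23*74 - 52) - 33415)*(32750 + 16321) = ((1702 - 52) - 33415)*49071 = (1650 - 33415)*49071 = -31765*49071 = -1558740315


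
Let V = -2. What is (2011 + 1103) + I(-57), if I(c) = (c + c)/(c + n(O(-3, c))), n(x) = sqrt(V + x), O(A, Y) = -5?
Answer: 5072841/1628 + 57*I*sqrt(7)/1628 ≈ 3116.0 + 0.092634*I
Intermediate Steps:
n(x) = sqrt(-2 + x)
I(c) = 2*c/(c + I*sqrt(7)) (I(c) = (c + c)/(c + sqrt(-2 - 5)) = (2*c)/(c + sqrt(-7)) = (2*c)/(c + I*sqrt(7)) = 2*c/(c + I*sqrt(7)))
(2011 + 1103) + I(-57) = (2011 + 1103) + 2*(-57)/(-57 + I*sqrt(7)) = 3114 - 114/(-57 + I*sqrt(7))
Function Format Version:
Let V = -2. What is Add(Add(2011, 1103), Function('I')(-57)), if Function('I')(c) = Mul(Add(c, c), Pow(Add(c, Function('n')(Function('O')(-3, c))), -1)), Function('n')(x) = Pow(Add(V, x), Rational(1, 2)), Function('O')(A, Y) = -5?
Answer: Add(Rational(5072841, 1628), Mul(Rational(57, 1628), I, Pow(7, Rational(1, 2)))) ≈ Add(3116.0, Mul(0.092634, I))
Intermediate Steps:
Function('n')(x) = Pow(Add(-2, x), Rational(1, 2))
Function('I')(c) = Mul(2, c, Pow(Add(c, Mul(I, Pow(7, Rational(1, 2)))), -1)) (Function('I')(c) = Mul(Add(c, c), Pow(Add(c, Pow(Add(-2, -5), Rational(1, 2))), -1)) = Mul(Mul(2, c), Pow(Add(c, Pow(-7, Rational(1, 2))), -1)) = Mul(Mul(2, c), Pow(Add(c, Mul(I, Pow(7, Rational(1, 2)))), -1)) = Mul(2, c, Pow(Add(c, Mul(I, Pow(7, Rational(1, 2)))), -1)))
Add(Add(2011, 1103), Function('I')(-57)) = Add(Add(2011, 1103), Mul(2, -57, Pow(Add(-57, Mul(I, Pow(7, Rational(1, 2)))), -1))) = Add(3114, Mul(-114, Pow(Add(-57, Mul(I, Pow(7, Rational(1, 2)))), -1)))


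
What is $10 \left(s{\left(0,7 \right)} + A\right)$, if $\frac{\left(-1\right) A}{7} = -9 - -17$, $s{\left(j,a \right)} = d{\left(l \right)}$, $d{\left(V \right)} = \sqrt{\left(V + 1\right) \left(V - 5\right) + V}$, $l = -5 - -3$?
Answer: $-560 + 10 \sqrt{5} \approx -537.64$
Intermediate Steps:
$l = -2$ ($l = -5 + 3 = -2$)
$d{\left(V \right)} = \sqrt{V + \left(1 + V\right) \left(-5 + V\right)}$ ($d{\left(V \right)} = \sqrt{\left(1 + V\right) \left(-5 + V\right) + V} = \sqrt{V + \left(1 + V\right) \left(-5 + V\right)}$)
$s{\left(j,a \right)} = \sqrt{5}$ ($s{\left(j,a \right)} = \sqrt{-5 + \left(-2\right)^{2} - -6} = \sqrt{-5 + 4 + 6} = \sqrt{5}$)
$A = -56$ ($A = - 7 \left(-9 - -17\right) = - 7 \left(-9 + 17\right) = \left(-7\right) 8 = -56$)
$10 \left(s{\left(0,7 \right)} + A\right) = 10 \left(\sqrt{5} - 56\right) = 10 \left(-56 + \sqrt{5}\right) = -560 + 10 \sqrt{5}$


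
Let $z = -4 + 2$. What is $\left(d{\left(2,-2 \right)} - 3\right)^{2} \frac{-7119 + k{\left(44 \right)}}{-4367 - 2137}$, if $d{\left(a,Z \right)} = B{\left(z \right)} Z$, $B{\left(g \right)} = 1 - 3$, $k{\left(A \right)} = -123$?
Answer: $\frac{1207}{1084} \approx 1.1135$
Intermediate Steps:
$z = -2$
$B{\left(g \right)} = -2$
$d{\left(a,Z \right)} = - 2 Z$
$\left(d{\left(2,-2 \right)} - 3\right)^{2} \frac{-7119 + k{\left(44 \right)}}{-4367 - 2137} = \left(\left(-2\right) \left(-2\right) - 3\right)^{2} \frac{-7119 - 123}{-4367 - 2137} = \left(4 - 3\right)^{2} \left(- \frac{7242}{-6504}\right) = 1^{2} \left(\left(-7242\right) \left(- \frac{1}{6504}\right)\right) = 1 \cdot \frac{1207}{1084} = \frac{1207}{1084}$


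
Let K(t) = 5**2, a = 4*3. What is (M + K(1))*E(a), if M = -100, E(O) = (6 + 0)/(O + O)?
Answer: -75/4 ≈ -18.750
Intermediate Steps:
a = 12
K(t) = 25
E(O) = 3/O (E(O) = 6/((2*O)) = 6*(1/(2*O)) = 3/O)
(M + K(1))*E(a) = (-100 + 25)*(3/12) = -225/12 = -75*1/4 = -75/4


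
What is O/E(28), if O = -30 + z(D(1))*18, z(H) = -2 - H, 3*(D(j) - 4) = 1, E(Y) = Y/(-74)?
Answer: 2664/7 ≈ 380.57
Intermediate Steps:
E(Y) = -Y/74 (E(Y) = Y*(-1/74) = -Y/74)
D(j) = 13/3 (D(j) = 4 + (⅓)*1 = 4 + ⅓ = 13/3)
O = -144 (O = -30 + (-2 - 1*13/3)*18 = -30 + (-2 - 13/3)*18 = -30 - 19/3*18 = -30 - 114 = -144)
O/E(28) = -144/((-1/74*28)) = -144/(-14/37) = -144*(-37/14) = 2664/7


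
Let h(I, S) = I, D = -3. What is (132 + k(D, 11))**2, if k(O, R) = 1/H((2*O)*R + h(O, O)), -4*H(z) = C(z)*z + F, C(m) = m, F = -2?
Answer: 394615137856/22648081 ≈ 17424.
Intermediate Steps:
H(z) = 1/2 - z**2/4 (H(z) = -(z*z - 2)/4 = -(z**2 - 2)/4 = -(-2 + z**2)/4 = 1/2 - z**2/4)
k(O, R) = 1/(1/2 - (O + 2*O*R)**2/4) (k(O, R) = 1/(1/2 - ((2*O)*R + O)**2/4) = 1/(1/2 - (2*O*R + O)**2/4) = 1/(1/2 - (O + 2*O*R)**2/4))
(132 + k(D, 11))**2 = (132 - 4/(-2 + (-3)**2*(1 + 2*11)**2))**2 = (132 - 4/(-2 + 9*(1 + 22)**2))**2 = (132 - 4/(-2 + 9*23**2))**2 = (132 - 4/(-2 + 9*529))**2 = (132 - 4/(-2 + 4761))**2 = (132 - 4/4759)**2 = (628184/4759)**2 = 394615137856/22648081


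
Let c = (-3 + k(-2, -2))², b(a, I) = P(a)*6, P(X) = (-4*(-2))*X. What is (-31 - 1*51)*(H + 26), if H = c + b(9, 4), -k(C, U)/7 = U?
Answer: -47478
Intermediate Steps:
P(X) = 8*X
k(C, U) = -7*U
b(a, I) = 48*a (b(a, I) = (8*a)*6 = 48*a)
c = 121 (c = (-3 - 7*(-2))² = (-3 + 14)² = 11² = 121)
H = 553 (H = 121 + 48*9 = 121 + 432 = 553)
(-31 - 1*51)*(H + 26) = (-31 - 1*51)*(553 + 26) = (-31 - 51)*579 = -82*579 = -47478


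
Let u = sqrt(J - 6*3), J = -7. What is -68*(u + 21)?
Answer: -1428 - 340*I ≈ -1428.0 - 340.0*I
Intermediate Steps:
u = 5*I (u = sqrt(-7 - 6*3) = sqrt(-7 - 18) = sqrt(-25) = 5*I ≈ 5.0*I)
-68*(u + 21) = -68*(5*I + 21) = -68*(21 + 5*I) = -1428 - 340*I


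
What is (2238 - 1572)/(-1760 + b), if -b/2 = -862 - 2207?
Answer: 333/2189 ≈ 0.15212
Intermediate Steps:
b = 6138 (b = -2*(-862 - 2207) = -2*(-3069) = 6138)
(2238 - 1572)/(-1760 + b) = (2238 - 1572)/(-1760 + 6138) = 666/4378 = 666*(1/4378) = 333/2189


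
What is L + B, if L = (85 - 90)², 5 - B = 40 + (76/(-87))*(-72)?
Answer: -2114/29 ≈ -72.896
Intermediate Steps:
B = -2839/29 (B = 5 - (40 + (76/(-87))*(-72)) = 5 - (40 + (76*(-1/87))*(-72)) = 5 - (40 - 76/87*(-72)) = 5 - (40 + 1824/29) = 5 - 1*2984/29 = 5 - 2984/29 = -2839/29 ≈ -97.896)
L = 25 (L = (-5)² = 25)
L + B = 25 - 2839/29 = -2114/29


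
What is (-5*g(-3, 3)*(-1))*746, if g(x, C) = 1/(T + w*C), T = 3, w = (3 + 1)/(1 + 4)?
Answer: 18650/27 ≈ 690.74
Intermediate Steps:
w = ⅘ (w = 4/5 = 4*(⅕) = ⅘ ≈ 0.80000)
g(x, C) = 1/(3 + 4*C/5)
(-5*g(-3, 3)*(-1))*746 = (-25/(15 + 4*3)*(-1))*746 = (-25/(15 + 12)*(-1))*746 = (-25/27*(-1))*746 = (-5*5/27*(-1))*746 = -25/27*(-1)*746 = (25/27)*746 = 18650/27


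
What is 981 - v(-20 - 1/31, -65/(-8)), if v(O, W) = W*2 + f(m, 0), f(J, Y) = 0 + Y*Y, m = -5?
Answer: 3859/4 ≈ 964.75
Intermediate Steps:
f(J, Y) = Y**2 (f(J, Y) = 0 + Y**2 = Y**2)
v(O, W) = 2*W (v(O, W) = W*2 + 0**2 = 2*W + 0 = 2*W)
981 - v(-20 - 1/31, -65/(-8)) = 981 - 2*(-65/(-8)) = 981 - 2*(-65*(-1/8)) = 981 - 2*65/8 = 981 - 1*65/4 = 981 - 65/4 = 3859/4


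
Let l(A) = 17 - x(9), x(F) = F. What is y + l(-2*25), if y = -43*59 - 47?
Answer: -2576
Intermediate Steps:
l(A) = 8 (l(A) = 17 - 1*9 = 17 - 9 = 8)
y = -2584 (y = -2537 - 47 = -2584)
y + l(-2*25) = -2584 + 8 = -2576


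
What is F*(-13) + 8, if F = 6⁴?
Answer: -16840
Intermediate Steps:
F = 1296
F*(-13) + 8 = 1296*(-13) + 8 = -16848 + 8 = -16840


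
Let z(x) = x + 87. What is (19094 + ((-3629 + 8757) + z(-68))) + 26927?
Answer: 51168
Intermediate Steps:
z(x) = 87 + x
(19094 + ((-3629 + 8757) + z(-68))) + 26927 = (19094 + ((-3629 + 8757) + (87 - 68))) + 26927 = (19094 + (5128 + 19)) + 26927 = (19094 + 5147) + 26927 = 24241 + 26927 = 51168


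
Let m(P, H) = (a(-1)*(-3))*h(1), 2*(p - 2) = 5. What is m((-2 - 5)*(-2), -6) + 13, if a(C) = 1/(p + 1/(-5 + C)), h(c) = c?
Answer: 160/13 ≈ 12.308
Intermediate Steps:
p = 9/2 (p = 2 + (1/2)*5 = 2 + 5/2 = 9/2 ≈ 4.5000)
a(C) = 1/(9/2 + 1/(-5 + C))
m(P, H) = -9/13 (m(P, H) = ((2*(-5 - 1)/(-43 + 9*(-1)))*(-3))*1 = ((2*(-6)/(-43 - 9))*(-3))*1 = ((2*(-6)/(-52))*(-3))*1 = ((2*(-1/52)*(-6))*(-3))*1 = ((3/13)*(-3))*1 = -9/13*1 = -9/13)
m((-2 - 5)*(-2), -6) + 13 = -9/13 + 13 = 160/13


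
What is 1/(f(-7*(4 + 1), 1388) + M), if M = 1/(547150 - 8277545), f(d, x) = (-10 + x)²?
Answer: 7730395/14679123379179 ≈ 5.2662e-7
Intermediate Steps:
M = -1/7730395 (M = 1/(-7730395) = -1/7730395 ≈ -1.2936e-7)
1/(f(-7*(4 + 1), 1388) + M) = 1/((-10 + 1388)² - 1/7730395) = 1/(1378² - 1/7730395) = 1/(1898884 - 1/7730395) = 1/(14679123379179/7730395) = 7730395/14679123379179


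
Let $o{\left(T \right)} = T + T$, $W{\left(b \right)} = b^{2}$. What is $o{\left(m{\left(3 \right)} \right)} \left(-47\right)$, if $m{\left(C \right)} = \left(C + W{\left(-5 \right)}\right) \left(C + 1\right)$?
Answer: $-10528$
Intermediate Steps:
$m{\left(C \right)} = \left(1 + C\right) \left(25 + C\right)$ ($m{\left(C \right)} = \left(C + \left(-5\right)^{2}\right) \left(C + 1\right) = \left(C + 25\right) \left(1 + C\right) = \left(25 + C\right) \left(1 + C\right) = \left(1 + C\right) \left(25 + C\right)$)
$o{\left(T \right)} = 2 T$
$o{\left(m{\left(3 \right)} \right)} \left(-47\right) = 2 \left(25 + 3^{2} + 26 \cdot 3\right) \left(-47\right) = 2 \left(25 + 9 + 78\right) \left(-47\right) = 2 \cdot 112 \left(-47\right) = 224 \left(-47\right) = -10528$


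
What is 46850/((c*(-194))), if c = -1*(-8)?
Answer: -23425/776 ≈ -30.187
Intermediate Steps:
c = 8
46850/((c*(-194))) = 46850/((8*(-194))) = 46850/(-1552) = 46850*(-1/1552) = -23425/776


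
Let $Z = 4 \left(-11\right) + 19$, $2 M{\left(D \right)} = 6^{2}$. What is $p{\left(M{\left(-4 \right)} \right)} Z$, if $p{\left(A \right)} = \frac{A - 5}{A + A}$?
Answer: $- \frac{325}{36} \approx -9.0278$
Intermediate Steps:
$M{\left(D \right)} = 18$ ($M{\left(D \right)} = \frac{6^{2}}{2} = \frac{1}{2} \cdot 36 = 18$)
$Z = -25$ ($Z = -44 + 19 = -25$)
$p{\left(A \right)} = \frac{-5 + A}{2 A}$
$p{\left(M{\left(-4 \right)} \right)} Z = \frac{-5 + 18}{2 \cdot 18} \left(-25\right) = \frac{1}{2} \cdot \frac{1}{18} \cdot 13 \left(-25\right) = \frac{13}{36} \left(-25\right) = - \frac{325}{36}$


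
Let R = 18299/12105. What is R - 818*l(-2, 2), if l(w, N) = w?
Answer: 19822079/12105 ≈ 1637.5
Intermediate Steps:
R = 18299/12105 (R = 18299*(1/12105) = 18299/12105 ≈ 1.5117)
R - 818*l(-2, 2) = 18299/12105 - 818*(-2) = 18299/12105 + 1636 = 19822079/12105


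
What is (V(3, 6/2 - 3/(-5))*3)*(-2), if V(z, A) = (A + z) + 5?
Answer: -348/5 ≈ -69.600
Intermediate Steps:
V(z, A) = 5 + A + z
(V(3, 6/2 - 3/(-5))*3)*(-2) = ((5 + (6/2 - 3/(-5)) + 3)*3)*(-2) = ((5 + (6*(½) - 3*(-⅕)) + 3)*3)*(-2) = ((5 + (3 + ⅗) + 3)*3)*(-2) = ((5 + 18/5 + 3)*3)*(-2) = ((58/5)*3)*(-2) = (174/5)*(-2) = -348/5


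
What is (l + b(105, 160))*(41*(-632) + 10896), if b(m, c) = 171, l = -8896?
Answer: 131014600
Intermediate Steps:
(l + b(105, 160))*(41*(-632) + 10896) = (-8896 + 171)*(41*(-632) + 10896) = -8725*(-25912 + 10896) = -8725*(-15016) = 131014600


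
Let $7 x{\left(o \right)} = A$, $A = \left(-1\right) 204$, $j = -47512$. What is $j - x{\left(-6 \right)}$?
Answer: $- \frac{332380}{7} \approx -47483.0$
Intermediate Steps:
$A = -204$
$x{\left(o \right)} = - \frac{204}{7}$ ($x{\left(o \right)} = \frac{1}{7} \left(-204\right) = - \frac{204}{7}$)
$j - x{\left(-6 \right)} = -47512 - - \frac{204}{7} = -47512 + \frac{204}{7} = - \frac{332380}{7}$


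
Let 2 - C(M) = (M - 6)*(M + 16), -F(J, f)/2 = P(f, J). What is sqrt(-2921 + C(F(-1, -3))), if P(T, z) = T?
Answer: I*sqrt(2919) ≈ 54.028*I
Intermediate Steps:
F(J, f) = -2*f
C(M) = 2 - (-6 + M)*(16 + M) (C(M) = 2 - (M - 6)*(M + 16) = 2 - (-6 + M)*(16 + M))
sqrt(-2921 + C(F(-1, -3))) = sqrt(-2921 + (98 - (-2*(-3))**2 - (-20)*(-3))) = sqrt(-2921 + (98 - 1*6**2 - 10*6)) = sqrt(-2921 + (98 - 1*36 - 60)) = sqrt(-2921 + (98 - 36 - 60)) = sqrt(-2921 + 2) = sqrt(-2919) = I*sqrt(2919)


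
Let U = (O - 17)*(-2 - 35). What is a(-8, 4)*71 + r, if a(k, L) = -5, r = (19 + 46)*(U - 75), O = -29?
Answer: 105400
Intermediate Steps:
U = 1702 (U = (-29 - 17)*(-2 - 35) = -46*(-37) = 1702)
r = 105755 (r = (19 + 46)*(1702 - 75) = 65*1627 = 105755)
a(-8, 4)*71 + r = -5*71 + 105755 = -355 + 105755 = 105400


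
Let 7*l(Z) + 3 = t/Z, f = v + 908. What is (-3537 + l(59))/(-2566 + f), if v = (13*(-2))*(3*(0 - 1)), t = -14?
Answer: 365243/163135 ≈ 2.2389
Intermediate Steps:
v = 78 (v = -78*(-1) = -26*(-3) = 78)
f = 986 (f = 78 + 908 = 986)
l(Z) = -3/7 - 2/Z (l(Z) = -3/7 + (-14/Z)/7 = -3/7 - 2/Z)
(-3537 + l(59))/(-2566 + f) = (-3537 + (-3/7 - 2/59))/(-2566 + 986) = (-3537 + (-3/7 - 2*1/59))/(-1580) = (-3537 + (-3/7 - 2/59))*(-1/1580) = (-3537 - 191/413)*(-1/1580) = -1460972/413*(-1/1580) = 365243/163135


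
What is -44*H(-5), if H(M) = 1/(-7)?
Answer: 44/7 ≈ 6.2857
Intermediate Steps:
H(M) = -1/7
-44*H(-5) = -44*(-1/7) = 44/7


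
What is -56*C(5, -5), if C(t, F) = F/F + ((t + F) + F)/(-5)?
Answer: -112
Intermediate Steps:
C(t, F) = 1 - 2*F/5 - t/5 (C(t, F) = 1 + ((F + t) + F)*(-1/5) = 1 + (t + 2*F)*(-1/5) = 1 + (-2*F/5 - t/5) = 1 - 2*F/5 - t/5)
-56*C(5, -5) = -56*(1 - 2/5*(-5) - 1/5*5) = -56*(1 + 2 - 1) = -56*2 = -112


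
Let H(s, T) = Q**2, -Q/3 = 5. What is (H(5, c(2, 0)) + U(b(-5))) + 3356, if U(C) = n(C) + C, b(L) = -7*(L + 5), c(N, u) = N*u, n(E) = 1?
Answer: 3582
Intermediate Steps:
Q = -15 (Q = -3*5 = -15)
H(s, T) = 225 (H(s, T) = (-15)**2 = 225)
b(L) = -35 - 7*L (b(L) = -7*(5 + L) = -35 - 7*L)
U(C) = 1 + C
(H(5, c(2, 0)) + U(b(-5))) + 3356 = (225 + (1 + (-35 - 7*(-5)))) + 3356 = (225 + (1 + (-35 + 35))) + 3356 = (225 + (1 + 0)) + 3356 = (225 + 1) + 3356 = 226 + 3356 = 3582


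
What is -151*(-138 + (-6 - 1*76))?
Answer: 33220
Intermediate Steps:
-151*(-138 + (-6 - 1*76)) = -151*(-138 + (-6 - 76)) = -151*(-138 - 82) = -151*(-220) = 33220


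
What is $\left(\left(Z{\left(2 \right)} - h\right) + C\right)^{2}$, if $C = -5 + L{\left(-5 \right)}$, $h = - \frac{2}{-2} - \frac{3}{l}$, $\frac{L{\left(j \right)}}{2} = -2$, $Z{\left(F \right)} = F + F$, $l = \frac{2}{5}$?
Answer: $\frac{9}{4} \approx 2.25$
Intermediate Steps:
$l = \frac{2}{5}$ ($l = 2 \cdot \frac{1}{5} = \frac{2}{5} \approx 0.4$)
$Z{\left(F \right)} = 2 F$
$L{\left(j \right)} = -4$ ($L{\left(j \right)} = 2 \left(-2\right) = -4$)
$h = - \frac{13}{2}$ ($h = - \frac{2}{-2} - \frac{3}{\frac{2}{5}} = \left(-2\right) \left(- \frac{1}{2}\right) - \frac{15}{2} = 1 - \frac{15}{2} = - \frac{13}{2} \approx -6.5$)
$C = -9$ ($C = -5 - 4 = -9$)
$\left(\left(Z{\left(2 \right)} - h\right) + C\right)^{2} = \left(\left(2 \cdot 2 - - \frac{13}{2}\right) - 9\right)^{2} = \left(\left(4 + \frac{13}{2}\right) - 9\right)^{2} = \left(\frac{21}{2} - 9\right)^{2} = \left(\frac{3}{2}\right)^{2} = \frac{9}{4}$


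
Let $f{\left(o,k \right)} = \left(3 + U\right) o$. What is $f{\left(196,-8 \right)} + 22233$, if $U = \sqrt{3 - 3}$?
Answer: $22821$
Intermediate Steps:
$U = 0$ ($U = \sqrt{0} = 0$)
$f{\left(o,k \right)} = 3 o$ ($f{\left(o,k \right)} = \left(3 + 0\right) o = 3 o$)
$f{\left(196,-8 \right)} + 22233 = 3 \cdot 196 + 22233 = 588 + 22233 = 22821$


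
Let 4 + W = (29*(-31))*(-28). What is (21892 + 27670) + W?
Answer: 74730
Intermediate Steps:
W = 25168 (W = -4 + (29*(-31))*(-28) = -4 - 899*(-28) = -4 + 25172 = 25168)
(21892 + 27670) + W = (21892 + 27670) + 25168 = 49562 + 25168 = 74730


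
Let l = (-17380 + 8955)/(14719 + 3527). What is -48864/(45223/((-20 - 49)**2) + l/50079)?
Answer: -7873117832328768/1530447731791 ≈ -5144.3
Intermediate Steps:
l = -8425/18246 ≈ -0.46175
-48864/(45223/((-20 - 49)**2) + l/50079) = -48864/(45223/((-20 - 49)**2) - 8425/18246/50079) = -48864/(45223/((-69)**2) - 8425/18246*1/50079) = -48864/(45223/4761 - 8425/913741434) = -48864/1530447731791/161123072862 = -48864*161123072862/1530447731791 = -7873117832328768/1530447731791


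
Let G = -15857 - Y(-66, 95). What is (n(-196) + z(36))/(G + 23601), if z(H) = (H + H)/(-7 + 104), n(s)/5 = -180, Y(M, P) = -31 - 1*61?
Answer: -7269/63341 ≈ -0.11476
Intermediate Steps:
Y(M, P) = -92 (Y(M, P) = -31 - 61 = -92)
n(s) = -900 (n(s) = 5*(-180) = -900)
G = -15765 (G = -15857 - 1*(-92) = -15857 + 92 = -15765)
z(H) = 2*H/97 (z(H) = (2*H)/97 = (2*H)*(1/97) = 2*H/97)
(n(-196) + z(36))/(G + 23601) = (-900 + (2/97)*36)/(-15765 + 23601) = (-900 + 72/97)/7836 = -87228/97*1/7836 = -7269/63341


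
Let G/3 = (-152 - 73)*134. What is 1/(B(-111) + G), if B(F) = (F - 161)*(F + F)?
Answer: -1/30066 ≈ -3.3260e-5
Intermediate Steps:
B(F) = 2*F*(-161 + F) (B(F) = (-161 + F)*(2*F) = 2*F*(-161 + F))
G = -90450 (G = 3*((-152 - 73)*134) = 3*(-225*134) = 3*(-30150) = -90450)
1/(B(-111) + G) = 1/(2*(-111)*(-161 - 111) - 90450) = 1/(2*(-111)*(-272) - 90450) = 1/(60384 - 90450) = 1/(-30066) = -1/30066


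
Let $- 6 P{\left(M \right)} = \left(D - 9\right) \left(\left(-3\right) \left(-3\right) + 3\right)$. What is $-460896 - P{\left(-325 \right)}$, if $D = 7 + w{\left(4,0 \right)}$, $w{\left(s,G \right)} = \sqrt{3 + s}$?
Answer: $-460900 + 2 \sqrt{7} \approx -4.6089 \cdot 10^{5}$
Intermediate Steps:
$D = 7 + \sqrt{7}$ ($D = 7 + \sqrt{3 + 4} = 7 + \sqrt{7} \approx 9.6458$)
$P{\left(M \right)} = 4 - 2 \sqrt{7}$ ($P{\left(M \right)} = - \frac{\left(\left(7 + \sqrt{7}\right) - 9\right) \left(\left(-3\right) \left(-3\right) + 3\right)}{6} = - \frac{\left(-2 + \sqrt{7}\right) \left(9 + 3\right)}{6} = - \frac{\left(-2 + \sqrt{7}\right) 12}{6} = - \frac{-24 + 12 \sqrt{7}}{6} = 4 - 2 \sqrt{7}$)
$-460896 - P{\left(-325 \right)} = -460896 - \left(4 - 2 \sqrt{7}\right) = -460900 + 2 \sqrt{7}$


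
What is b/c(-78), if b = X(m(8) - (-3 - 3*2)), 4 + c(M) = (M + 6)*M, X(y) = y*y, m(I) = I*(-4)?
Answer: 23/244 ≈ 0.094262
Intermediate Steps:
m(I) = -4*I
X(y) = y²
c(M) = -4 + M*(6 + M) (c(M) = -4 + (M + 6)*M = -4 + (6 + M)*M = -4 + M*(6 + M))
b = 529 (b = (-4*8 - (-3 - 3*2))² = (-32 - (-3 - 6))² = (-32 - 1*(-9))² = (-32 + 9)² = (-23)² = 529)
b/c(-78) = 529/(-4 + (-78)² + 6*(-78)) = 529/(-4 + 6084 - 468) = 529/5612 = 529*(1/5612) = 23/244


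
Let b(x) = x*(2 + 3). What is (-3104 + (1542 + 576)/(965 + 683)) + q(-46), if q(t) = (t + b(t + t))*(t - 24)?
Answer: 26629443/824 ≈ 32317.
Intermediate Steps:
b(x) = 5*x (b(x) = x*5 = 5*x)
q(t) = 11*t*(-24 + t) (q(t) = (t + 5*(t + t))*(t - 24) = (t + 5*(2*t))*(-24 + t) = (t + 10*t)*(-24 + t) = (11*t)*(-24 + t) = 11*t*(-24 + t))
(-3104 + (1542 + 576)/(965 + 683)) + q(-46) = (-3104 + (1542 + 576)/(965 + 683)) + 11*(-46)*(-24 - 46) = (-3104 + 2118/1648) + 11*(-46)*(-70) = (-3104 + 2118*(1/1648)) + 35420 = (-3104 + 1059/824) + 35420 = -2556637/824 + 35420 = 26629443/824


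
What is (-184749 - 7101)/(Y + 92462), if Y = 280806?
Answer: -95925/186634 ≈ -0.51397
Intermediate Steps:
(-184749 - 7101)/(Y + 92462) = (-184749 - 7101)/(280806 + 92462) = -191850/373268 = -191850*1/373268 = -95925/186634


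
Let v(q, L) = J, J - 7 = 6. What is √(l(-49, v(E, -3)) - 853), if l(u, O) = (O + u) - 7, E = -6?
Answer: 8*I*√14 ≈ 29.933*I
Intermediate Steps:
J = 13 (J = 7 + 6 = 13)
v(q, L) = 13
l(u, O) = -7 + O + u
√(l(-49, v(E, -3)) - 853) = √((-7 + 13 - 49) - 853) = √(-43 - 853) = √(-896) = 8*I*√14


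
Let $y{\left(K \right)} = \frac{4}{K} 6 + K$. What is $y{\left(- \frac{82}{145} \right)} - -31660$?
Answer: $\frac{187963038}{5945} \approx 31617.0$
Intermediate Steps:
$y{\left(K \right)} = K + \frac{24}{K}$ ($y{\left(K \right)} = \frac{24}{K} + K = K + \frac{24}{K}$)
$y{\left(- \frac{82}{145} \right)} - -31660 = \left(- \frac{82}{145} + \frac{24}{\left(-82\right) \frac{1}{145}}\right) - -31660 = \left(\left(-82\right) \frac{1}{145} + \frac{24}{\left(-82\right) \frac{1}{145}}\right) + 31660 = \left(- \frac{82}{145} + \frac{24}{- \frac{82}{145}}\right) + 31660 = \left(- \frac{82}{145} + 24 \left(- \frac{145}{82}\right)\right) + 31660 = \left(- \frac{82}{145} - \frac{1740}{41}\right) + 31660 = - \frac{255662}{5945} + 31660 = \frac{187963038}{5945}$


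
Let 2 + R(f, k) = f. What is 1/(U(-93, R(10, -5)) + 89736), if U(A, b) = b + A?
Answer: 1/89651 ≈ 1.1154e-5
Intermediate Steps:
R(f, k) = -2 + f
U(A, b) = A + b
1/(U(-93, R(10, -5)) + 89736) = 1/((-93 + (-2 + 10)) + 89736) = 1/((-93 + 8) + 89736) = 1/(-85 + 89736) = 1/89651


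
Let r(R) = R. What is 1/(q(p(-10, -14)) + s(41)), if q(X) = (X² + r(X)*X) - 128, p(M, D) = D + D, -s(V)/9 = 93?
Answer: 1/603 ≈ 0.0016584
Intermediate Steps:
s(V) = -837 (s(V) = -9*93 = -837)
p(M, D) = 2*D
q(X) = -128 + 2*X² (q(X) = (X² + X*X) - 128 = (X² + X²) - 128 = 2*X² - 128 = -128 + 2*X²)
1/(q(p(-10, -14)) + s(41)) = 1/((-128 + 2*(2*(-14))²) - 837) = 1/((-128 + 2*(-28)²) - 837) = 1/((-128 + 2*784) - 837) = 1/((-128 + 1568) - 837) = 1/(1440 - 837) = 1/603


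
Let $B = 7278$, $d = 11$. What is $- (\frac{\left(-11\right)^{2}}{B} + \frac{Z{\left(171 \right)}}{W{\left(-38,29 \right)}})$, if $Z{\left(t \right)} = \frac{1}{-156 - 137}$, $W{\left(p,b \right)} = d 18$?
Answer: $- \frac{584368}{35185491} \approx -0.016608$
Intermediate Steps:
$W{\left(p,b \right)} = 198$ ($W{\left(p,b \right)} = 11 \cdot 18 = 198$)
$Z{\left(t \right)} = - \frac{1}{293}$ ($Z{\left(t \right)} = \frac{1}{-293} = - \frac{1}{293}$)
$- (\frac{\left(-11\right)^{2}}{B} + \frac{Z{\left(171 \right)}}{W{\left(-38,29 \right)}}) = - (\frac{\left(-11\right)^{2}}{7278} - \frac{1}{293 \cdot 198}) = - (121 \cdot \frac{1}{7278} - \frac{1}{58014}) = - (\frac{121}{7278} - \frac{1}{58014}) = \left(-1\right) \frac{584368}{35185491} = - \frac{584368}{35185491}$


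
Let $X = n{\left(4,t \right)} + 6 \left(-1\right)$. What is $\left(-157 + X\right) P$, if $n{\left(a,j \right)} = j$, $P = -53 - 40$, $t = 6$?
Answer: $14601$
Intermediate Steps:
$P = -93$ ($P = -53 - 40 = -93$)
$X = 0$ ($X = 6 + 6 \left(-1\right) = 6 - 6 = 0$)
$\left(-157 + X\right) P = \left(-157 + 0\right) \left(-93\right) = \left(-157\right) \left(-93\right) = 14601$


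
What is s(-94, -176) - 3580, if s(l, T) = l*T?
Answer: 12964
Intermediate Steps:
s(l, T) = T*l
s(-94, -176) - 3580 = -176*(-94) - 3580 = 16544 - 3580 = 12964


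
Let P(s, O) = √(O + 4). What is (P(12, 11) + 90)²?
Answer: (90 + √15)² ≈ 8812.1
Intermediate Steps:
P(s, O) = √(4 + O)
(P(12, 11) + 90)² = (√(4 + 11) + 90)² = (√15 + 90)² = (90 + √15)²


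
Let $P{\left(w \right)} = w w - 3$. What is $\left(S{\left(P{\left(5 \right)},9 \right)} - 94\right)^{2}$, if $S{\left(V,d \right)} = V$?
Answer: $5184$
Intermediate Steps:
$P{\left(w \right)} = -3 + w^{2}$ ($P{\left(w \right)} = w^{2} - 3 = -3 + w^{2}$)
$\left(S{\left(P{\left(5 \right)},9 \right)} - 94\right)^{2} = \left(\left(-3 + 5^{2}\right) - 94\right)^{2} = \left(\left(-3 + 25\right) - 94\right)^{2} = \left(22 - 94\right)^{2} = \left(-72\right)^{2} = 5184$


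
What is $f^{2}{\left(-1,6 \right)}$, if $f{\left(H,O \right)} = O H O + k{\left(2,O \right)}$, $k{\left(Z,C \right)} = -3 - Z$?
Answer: $1681$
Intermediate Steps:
$f{\left(H,O \right)} = -5 + H O^{2}$ ($f{\left(H,O \right)} = O H O - 5 = H O O - 5 = H O^{2} - 5 = -5 + H O^{2}$)
$f^{2}{\left(-1,6 \right)} = \left(-5 - 6^{2}\right)^{2} = \left(-5 - 36\right)^{2} = \left(-41\right)^{2} = 1681$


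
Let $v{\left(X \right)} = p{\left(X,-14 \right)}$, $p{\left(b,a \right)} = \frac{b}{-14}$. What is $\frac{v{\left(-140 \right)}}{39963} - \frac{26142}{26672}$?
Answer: $- \frac{522223013}{532946568} \approx -0.97988$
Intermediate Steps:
$p{\left(b,a \right)} = - \frac{b}{14}$ ($p{\left(b,a \right)} = b \left(- \frac{1}{14}\right) = - \frac{b}{14}$)
$v{\left(X \right)} = - \frac{X}{14}$
$\frac{v{\left(-140 \right)}}{39963} - \frac{26142}{26672} = \frac{\left(- \frac{1}{14}\right) \left(-140\right)}{39963} - \frac{26142}{26672} = 10 \cdot \frac{1}{39963} - \frac{13071}{13336} = \frac{10}{39963} - \frac{13071}{13336} = - \frac{522223013}{532946568}$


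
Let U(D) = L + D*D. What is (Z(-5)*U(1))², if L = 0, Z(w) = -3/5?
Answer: 9/25 ≈ 0.36000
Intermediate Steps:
Z(w) = -⅗ (Z(w) = -3*⅕ = -⅗)
U(D) = D² (U(D) = 0 + D*D = 0 + D² = D²)
(Z(-5)*U(1))² = (-⅗*1²)² = (-⅗*1)² = (-⅗)² = 9/25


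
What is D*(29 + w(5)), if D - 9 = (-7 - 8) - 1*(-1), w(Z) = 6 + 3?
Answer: -190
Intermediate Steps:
w(Z) = 9
D = -5 (D = 9 + ((-7 - 8) - 1*(-1)) = 9 + (-15 + 1) = 9 - 14 = -5)
D*(29 + w(5)) = -5*(29 + 9) = -5*38 = -190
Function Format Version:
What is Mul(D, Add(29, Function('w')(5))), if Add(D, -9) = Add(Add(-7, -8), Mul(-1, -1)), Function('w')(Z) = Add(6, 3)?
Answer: -190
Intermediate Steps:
Function('w')(Z) = 9
D = -5 (D = Add(9, Add(Add(-7, -8), Mul(-1, -1))) = Add(9, Add(-15, 1)) = Add(9, -14) = -5)
Mul(D, Add(29, Function('w')(5))) = Mul(-5, Add(29, 9)) = Mul(-5, 38) = -190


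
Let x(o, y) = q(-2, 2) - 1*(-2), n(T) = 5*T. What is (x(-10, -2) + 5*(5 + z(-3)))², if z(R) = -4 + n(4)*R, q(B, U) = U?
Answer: 84681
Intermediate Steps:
x(o, y) = 4 (x(o, y) = 2 - 1*(-2) = 2 + 2 = 4)
z(R) = -4 + 20*R (z(R) = -4 + (5*4)*R = -4 + 20*R)
(x(-10, -2) + 5*(5 + z(-3)))² = (4 + 5*(5 + (-4 + 20*(-3))))² = (4 + 5*(5 + (-4 - 60)))² = (4 + 5*(5 - 64))² = (4 + 5*(-59))² = (4 - 295)² = (-291)² = 84681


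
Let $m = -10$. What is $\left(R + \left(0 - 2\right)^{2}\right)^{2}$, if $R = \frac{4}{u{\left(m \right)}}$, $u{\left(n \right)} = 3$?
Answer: $\frac{256}{9} \approx 28.444$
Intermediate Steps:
$R = \frac{4}{3} \approx 1.3333$
$\left(R + \left(0 - 2\right)^{2}\right)^{2} = \left(\frac{4}{3} + \left(0 - 2\right)^{2}\right)^{2} = \left(\frac{4}{3} + \left(-2\right)^{2}\right)^{2} = \left(\frac{4}{3} + 4\right)^{2} = \left(\frac{16}{3}\right)^{2} = \frac{256}{9}$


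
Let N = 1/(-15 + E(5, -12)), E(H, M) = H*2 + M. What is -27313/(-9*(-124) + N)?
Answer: -464321/18971 ≈ -24.475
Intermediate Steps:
E(H, M) = M + 2*H (E(H, M) = 2*H + M = M + 2*H)
N = -1/17 (N = 1/(-15 + (-12 + 2*5)) = 1/(-15 + (-12 + 10)) = 1/(-15 - 2) = 1/(-17) = -1/17 ≈ -0.058824)
-27313/(-9*(-124) + N) = -27313/(-9*(-124) - 1/17) = -27313/(1116 - 1/17) = -27313/18971/17 = -27313*17/18971 = -464321/18971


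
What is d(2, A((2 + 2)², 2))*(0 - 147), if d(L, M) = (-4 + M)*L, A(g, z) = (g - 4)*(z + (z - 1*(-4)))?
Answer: -27048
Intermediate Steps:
A(g, z) = (-4 + g)*(4 + 2*z) (A(g, z) = (-4 + g)*(z + (z + 4)) = (-4 + g)*(z + (4 + z)) = (-4 + g)*(4 + 2*z))
d(L, M) = L*(-4 + M)
d(2, A((2 + 2)², 2))*(0 - 147) = (2*(-4 + (-16 - 8*2 + 4*(2 + 2)² + 2*(2 + 2)²*2)))*(0 - 147) = (2*(-4 + (-16 - 16 + 4*4² + 2*4²*2)))*(-147) = (2*(-4 + (-16 - 16 + 4*16 + 2*16*2)))*(-147) = (2*(-4 + (-16 - 16 + 64 + 64)))*(-147) = (2*(-4 + 96))*(-147) = (2*92)*(-147) = 184*(-147) = -27048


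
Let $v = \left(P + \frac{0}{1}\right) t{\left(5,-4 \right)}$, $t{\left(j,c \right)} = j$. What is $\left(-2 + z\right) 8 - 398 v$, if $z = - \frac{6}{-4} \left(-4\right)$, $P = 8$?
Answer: $-15984$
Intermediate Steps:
$z = -6$ ($z = \left(-6\right) \left(- \frac{1}{4}\right) \left(-4\right) = \frac{3}{2} \left(-4\right) = -6$)
$v = 40$ ($v = \left(8 + \frac{0}{1}\right) 5 = \left(8 + 0 \cdot 1\right) 5 = \left(8 + 0\right) 5 = 8 \cdot 5 = 40$)
$\left(-2 + z\right) 8 - 398 v = \left(-2 - 6\right) 8 - 15920 = \left(-8\right) 8 - 15920 = -64 - 15920 = -15984$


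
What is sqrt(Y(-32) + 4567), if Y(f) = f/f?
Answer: 2*sqrt(1142) ≈ 67.587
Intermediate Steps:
Y(f) = 1
sqrt(Y(-32) + 4567) = sqrt(1 + 4567) = sqrt(4568) = 2*sqrt(1142)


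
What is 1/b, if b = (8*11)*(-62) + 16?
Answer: -1/5440 ≈ -0.00018382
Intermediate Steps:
b = -5440 (b = 88*(-62) + 16 = -5456 + 16 = -5440)
1/b = 1/(-5440) = -1/5440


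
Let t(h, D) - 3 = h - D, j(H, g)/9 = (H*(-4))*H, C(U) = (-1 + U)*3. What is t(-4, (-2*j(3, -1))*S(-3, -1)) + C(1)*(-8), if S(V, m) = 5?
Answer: -3241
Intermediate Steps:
C(U) = -3 + 3*U
j(H, g) = -36*H² (j(H, g) = 9*((H*(-4))*H) = 9*((-4*H)*H) = 9*(-4*H²) = -36*H²)
t(h, D) = 3 + h - D (t(h, D) = 3 + (h - D) = 3 + h - D)
t(-4, (-2*j(3, -1))*S(-3, -1)) + C(1)*(-8) = (3 - 4 - (-(-72)*3²)*5) + (-3 + 3*1)*(-8) = (3 - 4 - (-(-72)*9)*5) + (-3 + 3)*(-8) = (3 - 4 - (-2*(-324))*5) + 0*(-8) = (3 - 4 - 648*5) + 0 = (3 - 4 - 1*3240) + 0 = (3 - 4 - 3240) + 0 = -3241 + 0 = -3241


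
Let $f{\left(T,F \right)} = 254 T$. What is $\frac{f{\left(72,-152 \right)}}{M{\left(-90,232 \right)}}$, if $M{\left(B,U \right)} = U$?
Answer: $\frac{2286}{29} \approx 78.828$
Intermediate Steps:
$\frac{f{\left(72,-152 \right)}}{M{\left(-90,232 \right)}} = \frac{254 \cdot 72}{232} = 18288 \cdot \frac{1}{232} = \frac{2286}{29}$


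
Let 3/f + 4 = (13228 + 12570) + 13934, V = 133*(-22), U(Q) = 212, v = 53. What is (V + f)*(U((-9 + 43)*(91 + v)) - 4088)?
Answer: 112640557125/9932 ≈ 1.1341e+7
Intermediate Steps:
V = -2926
f = 3/39728 (f = 3/(-4 + ((13228 + 12570) + 13934)) = 3/(-4 + (25798 + 13934)) = 3/(-4 + 39732) = 3/39728 ≈ 7.5513e-5)
(V + f)*(U((-9 + 43)*(91 + v)) - 4088) = (-2926 + 3/39728)*(212 - 4088) = -116244125/39728*(-3876) = 112640557125/9932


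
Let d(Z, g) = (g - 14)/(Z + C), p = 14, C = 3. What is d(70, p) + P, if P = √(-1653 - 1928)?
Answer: I*√3581 ≈ 59.841*I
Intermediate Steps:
d(Z, g) = (-14 + g)/(3 + Z) (d(Z, g) = (g - 14)/(Z + 3) = (-14 + g)/(3 + Z))
P = I*√3581 (P = √(-3581) = I*√3581 ≈ 59.841*I)
d(70, p) + P = (-14 + 14)/(3 + 70) + I*√3581 = 0/73 + I*√3581 = (1/73)*0 + I*√3581 = 0 + I*√3581 = I*√3581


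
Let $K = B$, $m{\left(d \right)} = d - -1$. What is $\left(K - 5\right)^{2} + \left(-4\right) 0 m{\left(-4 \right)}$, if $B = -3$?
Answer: $64$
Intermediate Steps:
$m{\left(d \right)} = 1 + d$ ($m{\left(d \right)} = d + 1 = 1 + d$)
$K = -3$
$\left(K - 5\right)^{2} + \left(-4\right) 0 m{\left(-4 \right)} = \left(-3 - 5\right)^{2} + \left(-4\right) 0 \left(1 - 4\right) = \left(-8\right)^{2} + 0 \left(-3\right) = 64 + 0 = 64$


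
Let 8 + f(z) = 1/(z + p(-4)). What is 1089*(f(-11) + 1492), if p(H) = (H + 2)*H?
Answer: 1615713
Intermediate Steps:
p(H) = H*(2 + H) (p(H) = (2 + H)*H = H*(2 + H))
f(z) = -8 + 1/(8 + z) (f(z) = -8 + 1/(z - 4*(2 - 4)) = -8 + 1/(z - 4*(-2)) = -8 + 1/(z + 8) = -8 + 1/(8 + z))
1089*(f(-11) + 1492) = 1089*((-63 - 8*(-11))/(8 - 11) + 1492) = 1089*((-63 + 88)/(-3) + 1492) = 1089*(-1/3*25 + 1492) = 1089*(-25/3 + 1492) = 1089*(4451/3) = 1615713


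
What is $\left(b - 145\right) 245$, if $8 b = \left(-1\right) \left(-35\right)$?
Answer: $- \frac{275625}{8} \approx -34453.0$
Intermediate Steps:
$b = \frac{35}{8}$ ($b = \frac{\left(-1\right) \left(-35\right)}{8} = \frac{1}{8} \cdot 35 = \frac{35}{8} \approx 4.375$)
$\left(b - 145\right) 245 = \left(\frac{35}{8} - 145\right) 245 = \left(- \frac{1125}{8}\right) 245 = - \frac{275625}{8}$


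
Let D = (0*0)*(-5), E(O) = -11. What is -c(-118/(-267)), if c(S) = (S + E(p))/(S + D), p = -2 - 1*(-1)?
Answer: 2819/118 ≈ 23.890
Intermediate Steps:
p = -1 (p = -2 + 1 = -1)
D = 0 (D = 0*(-5) = 0)
c(S) = (-11 + S)/S (c(S) = (S - 11)/(S + 0) = (-11 + S)/S)
-c(-118/(-267)) = -(-11 - 118/(-267))/((-118/(-267))) = -(-11 - 118*(-1/267))/((-118*(-1/267))) = -(-11 + 118/267)/118/267 = -267*(-2819)/(118*267) = -1*(-2819/118) = 2819/118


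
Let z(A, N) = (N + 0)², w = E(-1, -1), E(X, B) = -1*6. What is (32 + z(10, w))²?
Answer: 4624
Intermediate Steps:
E(X, B) = -6
w = -6
z(A, N) = N²
(32 + z(10, w))² = (32 + (-6)²)² = (32 + 36)² = 68² = 4624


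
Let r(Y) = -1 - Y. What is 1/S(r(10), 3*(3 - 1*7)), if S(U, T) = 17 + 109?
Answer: 1/126 ≈ 0.0079365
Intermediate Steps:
S(U, T) = 126
1/S(r(10), 3*(3 - 1*7)) = 1/126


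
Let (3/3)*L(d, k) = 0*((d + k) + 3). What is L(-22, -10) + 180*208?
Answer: 37440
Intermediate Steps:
L(d, k) = 0 (L(d, k) = 0*((d + k) + 3) = 0*(3 + d + k) = 0)
L(-22, -10) + 180*208 = 0 + 180*208 = 0 + 37440 = 37440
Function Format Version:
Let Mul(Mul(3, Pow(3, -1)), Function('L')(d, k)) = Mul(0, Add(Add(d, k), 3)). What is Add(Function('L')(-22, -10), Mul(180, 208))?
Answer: 37440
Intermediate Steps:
Function('L')(d, k) = 0 (Function('L')(d, k) = Mul(0, Add(Add(d, k), 3)) = Mul(0, Add(3, d, k)) = 0)
Add(Function('L')(-22, -10), Mul(180, 208)) = Add(0, Mul(180, 208)) = Add(0, 37440) = 37440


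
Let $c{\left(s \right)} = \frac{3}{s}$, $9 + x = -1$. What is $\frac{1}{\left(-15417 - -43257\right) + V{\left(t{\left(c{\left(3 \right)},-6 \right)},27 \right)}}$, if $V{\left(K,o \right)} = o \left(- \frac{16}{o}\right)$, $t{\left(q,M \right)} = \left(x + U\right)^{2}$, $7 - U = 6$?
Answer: $\frac{1}{27824} \approx 3.594 \cdot 10^{-5}$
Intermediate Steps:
$U = 1$ ($U = 7 - 6 = 1$)
$x = -10$ ($x = -9 - 1 = -10$)
$t{\left(q,M \right)} = 81$ ($t{\left(q,M \right)} = \left(-10 + 1\right)^{2} = \left(-9\right)^{2} = 81$)
$V{\left(K,o \right)} = -16$
$\frac{1}{\left(-15417 - -43257\right) + V{\left(t{\left(c{\left(3 \right)},-6 \right)},27 \right)}} = \frac{1}{\left(-15417 - -43257\right) - 16} = \frac{1}{\left(-15417 + 43257\right) - 16} = \frac{1}{27840 - 16} = \frac{1}{27824}$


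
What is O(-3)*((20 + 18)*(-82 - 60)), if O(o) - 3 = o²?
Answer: -64752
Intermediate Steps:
O(o) = 3 + o²
O(-3)*((20 + 18)*(-82 - 60)) = (3 + (-3)²)*((20 + 18)*(-82 - 60)) = (3 + 9)*(38*(-142)) = 12*(-5396) = -64752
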